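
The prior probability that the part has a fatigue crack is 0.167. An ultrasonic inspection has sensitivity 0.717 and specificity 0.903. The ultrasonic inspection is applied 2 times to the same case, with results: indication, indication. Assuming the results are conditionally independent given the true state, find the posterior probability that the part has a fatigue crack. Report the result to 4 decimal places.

Let H be the event that the part has a fatigue crack; start with P(H) = 0.167. P('indication'|H) = 0.717, P('indication'|¬H) = 0.097.
Update on result 1 ('indication'): P(H) ← 0.717·0.1670 / (0.717·0.1670 + 0.097·0.8330) = 0.11974/0.20054 = 0.5971.
Update on result 2 ('indication'): P(H) ← 0.717·0.5971 / (0.717·0.5971 + 0.097·0.4029) = 0.42811/0.46719 = 0.9163.

Posterior P(H) ≈ 0.9163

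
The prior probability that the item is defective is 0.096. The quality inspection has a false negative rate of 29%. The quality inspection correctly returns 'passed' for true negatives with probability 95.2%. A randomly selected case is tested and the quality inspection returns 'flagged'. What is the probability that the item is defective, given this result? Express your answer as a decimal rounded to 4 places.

Let H be the event that the item is defective. P(H) = 0.096, so P(¬H) = 0.904. With E the 'flagged' result, P(E|H) = 0.71 and P(E|¬H) = 0.048.
P(E) = 0.71·0.096 + 0.048·0.904 = 0.068160 + 0.043392 = 0.11155.
By Bayes' theorem, P(H|E) = 0.068160 / 0.11155 = 0.6110.

P(H | E) ≈ 0.6110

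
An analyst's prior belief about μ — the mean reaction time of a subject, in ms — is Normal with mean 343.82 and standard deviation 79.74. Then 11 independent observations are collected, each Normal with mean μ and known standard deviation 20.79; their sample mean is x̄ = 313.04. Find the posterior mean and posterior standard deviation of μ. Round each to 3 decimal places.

Prior precision 1/τ₀² = 1/79.74² = 0.00015727; data precision n/σ² = 11/20.79² = 0.0254498.
Posterior precision = 0.00015727 + 0.0254498 = 0.0256070, giving posterior SD = 1/√0.0256070 = 6.249.
Posterior mean = (0.00015727·343.82 + 0.0254498·313.04) / 0.0256070 = 313.229.

Posterior mean ≈ 313.229; posterior SD ≈ 6.249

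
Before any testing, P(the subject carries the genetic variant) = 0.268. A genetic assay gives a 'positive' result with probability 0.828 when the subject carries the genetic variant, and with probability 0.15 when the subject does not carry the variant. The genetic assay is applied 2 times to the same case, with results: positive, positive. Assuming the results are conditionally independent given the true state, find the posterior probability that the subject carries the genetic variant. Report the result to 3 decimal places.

Posterior P(H) ≈ 0.918

Let H be the event that the subject carries the genetic variant; start with P(H) = 0.268. P('positive'|H) = 0.828, P('positive'|¬H) = 0.15.
Update on result 1 ('positive'): P(H) ← 0.828·0.2680 / (0.828·0.2680 + 0.15·0.7320) = 0.22190/0.33170 = 0.6690.
Update on result 2 ('positive'): P(H) ← 0.828·0.6690 / (0.828·0.6690 + 0.15·0.3310) = 0.55392/0.60357 = 0.9177.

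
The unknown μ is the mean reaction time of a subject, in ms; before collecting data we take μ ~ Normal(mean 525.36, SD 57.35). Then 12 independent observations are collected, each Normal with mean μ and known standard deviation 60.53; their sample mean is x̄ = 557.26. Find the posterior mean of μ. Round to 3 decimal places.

Prior precision 1/τ₀² = 1/57.35² = 0.00030404; data precision n/σ² = 12/60.53² = 0.00327522.
Posterior precision = 0.00030404 + 0.00327522 = 0.00357926.
Posterior mean = (0.00030404·525.36 + 0.00327522·557.26) / 0.00357926 = 554.550.

Posterior mean ≈ 554.550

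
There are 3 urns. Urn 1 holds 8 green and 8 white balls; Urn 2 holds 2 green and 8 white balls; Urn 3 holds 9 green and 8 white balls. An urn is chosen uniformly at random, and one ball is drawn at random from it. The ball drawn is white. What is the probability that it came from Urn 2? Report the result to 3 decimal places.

P(white|Urn 1) = 0.5; P(white|Urn 2) = 0.8; P(white|Urn 3) = 0.4706.
Prior × likelihood for each source: 0.333333·0.5=0.1667, 0.333333·0.8=0.2667, 0.333333·0.4706=0.1569. Summing gives P(white) = 0.59020.
P(Urn 2 | white) = 0.2667 / 0.59020 = 0.452.

Posterior probability ≈ 0.452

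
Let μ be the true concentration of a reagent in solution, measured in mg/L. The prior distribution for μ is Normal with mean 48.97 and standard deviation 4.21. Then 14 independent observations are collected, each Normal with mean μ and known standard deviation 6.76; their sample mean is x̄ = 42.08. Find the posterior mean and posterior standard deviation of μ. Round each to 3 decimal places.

Posterior mean ≈ 43.152; posterior SD ≈ 1.660

With known σ, the Normal prior is conjugate. Weight on the data is w = (n/σ²)/(n/σ² + 1/τ₀²) = 0.306362/(0.306362+0.0564204) = 0.84448.
Posterior mean = w·x̄ + (1−w)·μ₀ = 0.84448·42.08 + 0.15552·48.97 = 43.152. Posterior variance = 1/(0.306362+0.0564204) = 2.75648, so SD = 1.660.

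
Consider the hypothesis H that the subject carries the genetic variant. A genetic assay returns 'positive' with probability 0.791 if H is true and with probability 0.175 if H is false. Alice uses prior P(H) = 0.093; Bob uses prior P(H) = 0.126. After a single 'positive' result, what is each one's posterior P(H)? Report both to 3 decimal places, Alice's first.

P('+'|H) = 0.791, P('+'|¬H) = 0.175.
Alice: numerator 0.791·0.093 = 0.073563; evidence = 0.073563+0.175·0.907 = 0.23229; posterior = 0.317.
Bob: numerator 0.791·0.126 = 0.099666; evidence = 0.099666+0.175·0.874 = 0.25262; posterior = 0.395.

Alice: 0.317; Bob: 0.395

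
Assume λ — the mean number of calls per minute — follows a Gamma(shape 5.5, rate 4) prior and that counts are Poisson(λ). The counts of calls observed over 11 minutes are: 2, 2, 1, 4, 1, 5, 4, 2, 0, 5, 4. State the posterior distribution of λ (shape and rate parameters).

The Poisson likelihood adds the total count to the shape and the number of exposure periods to the rate. Here ∑xᵢ = 30 and n = 11, so shape 5.5→35.5 and rate 4→15.

Posterior: Gamma(shape=35.5, rate=15)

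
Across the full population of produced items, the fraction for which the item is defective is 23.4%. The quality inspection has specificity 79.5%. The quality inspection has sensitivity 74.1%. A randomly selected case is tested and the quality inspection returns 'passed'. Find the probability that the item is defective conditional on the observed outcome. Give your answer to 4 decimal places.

Let H be the event that the item is defective. P(H) = 0.234, so P(¬H) = 0.766. With E the 'passed' result, P(E|H) = 0.259 and P(E|¬H) = 0.795.
P(E) = 0.259·0.234 + 0.795·0.766 = 0.060606 + 0.60897 = 0.66958.
By Bayes' theorem, P(H|E) = 0.060606 / 0.66958 = 0.0905.

P(H | E) ≈ 0.0905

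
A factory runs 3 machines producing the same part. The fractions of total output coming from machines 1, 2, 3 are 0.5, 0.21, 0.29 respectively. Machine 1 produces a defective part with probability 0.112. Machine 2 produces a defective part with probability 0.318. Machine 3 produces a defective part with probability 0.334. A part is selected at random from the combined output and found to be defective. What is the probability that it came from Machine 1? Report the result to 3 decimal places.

Posterior probability ≈ 0.255

P(defective|M1) = 0.112; P(defective|M2) = 0.318; P(defective|M3) = 0.334.
Prior × likelihood for each source: 0.5·0.112=0.05600, 0.21·0.318=0.06678, 0.29·0.334=0.09686. Summing gives P(defective) = 0.21964.
P(Machine 1 | defective) = 0.05600 / 0.21964 = 0.255.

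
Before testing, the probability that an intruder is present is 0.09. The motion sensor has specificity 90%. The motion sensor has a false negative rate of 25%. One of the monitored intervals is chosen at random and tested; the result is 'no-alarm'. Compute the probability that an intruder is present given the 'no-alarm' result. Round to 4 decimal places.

P(H | E) ≈ 0.0267

Write H for 'an intruder is present'. Prior odds H:¬H = 0.09/0.91 = 0.098901. For the 'no-alarm' outcome, the likelihood ratio is 0.25/0.9 = 0.27778.
Posterior odds = 0.098901 × 0.27778 = 0.027473, so P(H|E) = 0.027473/(1+0.027473) = 0.0267.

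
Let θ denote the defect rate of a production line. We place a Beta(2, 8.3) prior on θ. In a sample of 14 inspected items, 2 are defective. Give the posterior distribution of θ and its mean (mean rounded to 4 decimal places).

Posterior: Beta(4, 20.3); mean ≈ 0.1646

The binomial likelihood is conjugate to the Beta prior: with 2 successes and 12 failures, the posterior is Beta(2+2, 8.3+12) = Beta(4, 20.3).
Posterior mean = α/(α+β) = 4/24.3 = 0.1646.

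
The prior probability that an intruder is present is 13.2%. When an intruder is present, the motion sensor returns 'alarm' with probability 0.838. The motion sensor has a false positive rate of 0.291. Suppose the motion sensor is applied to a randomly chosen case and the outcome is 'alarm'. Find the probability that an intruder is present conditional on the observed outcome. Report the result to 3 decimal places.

P(H | E) ≈ 0.305

Write H for 'an intruder is present'. Prior odds H:¬H = 0.132/0.868 = 0.15207. For the 'alarm' outcome, the likelihood ratio is 0.838/0.291 = 2.8797.
Posterior odds = 0.15207 × 2.8797 = 0.43793, so P(H|E) = 0.43793/(1+0.43793) = 0.305.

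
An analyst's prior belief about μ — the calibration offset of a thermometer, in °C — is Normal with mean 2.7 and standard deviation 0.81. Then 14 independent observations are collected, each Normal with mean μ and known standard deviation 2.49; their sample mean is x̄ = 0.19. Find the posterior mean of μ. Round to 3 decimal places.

Posterior mean ≈ 1.201

Prior precision 1/τ₀² = 1/0.81² = 1.52416; data precision n/σ² = 14/2.49² = 2.25803.
Posterior precision = 1.52416 + 2.25803 = 3.78219.
Posterior mean = (1.52416·2.7 + 2.25803·0.19) / 3.78219 = 1.201.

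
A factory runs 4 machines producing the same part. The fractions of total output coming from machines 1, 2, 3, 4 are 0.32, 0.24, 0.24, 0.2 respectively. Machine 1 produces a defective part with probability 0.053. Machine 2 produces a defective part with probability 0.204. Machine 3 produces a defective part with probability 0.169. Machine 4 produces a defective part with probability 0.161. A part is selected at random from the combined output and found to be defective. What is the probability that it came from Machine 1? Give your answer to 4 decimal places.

Posterior probability ≈ 0.1223

Tabulate prior·likelihood by source: [1] prior 0.32, lik 0.053, product 0.01696; [2] prior 0.24, lik 0.204, product 0.04896; [3] prior 0.24, lik 0.169, product 0.04056; [4] prior 0.2, lik 0.161, product 0.03220.
Normalizing constant = 0.13868; the posterior for Machine 1 is its product over the sum, 0.01696/0.13868 = 0.1223.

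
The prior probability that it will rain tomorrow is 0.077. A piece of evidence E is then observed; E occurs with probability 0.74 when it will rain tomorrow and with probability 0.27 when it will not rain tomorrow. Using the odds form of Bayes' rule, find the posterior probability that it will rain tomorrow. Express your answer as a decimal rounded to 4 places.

Prior odds = 0.077/(1−0.077) = 0.083424.
Likelihood ratio for E = 0.74/0.27 = 2.7407.
Posterior odds = prior odds × LR = 0.22864.
Posterior probability = odds/(1+odds) = 0.22864/1.2286 = 0.1861.

Posterior probability ≈ 0.1861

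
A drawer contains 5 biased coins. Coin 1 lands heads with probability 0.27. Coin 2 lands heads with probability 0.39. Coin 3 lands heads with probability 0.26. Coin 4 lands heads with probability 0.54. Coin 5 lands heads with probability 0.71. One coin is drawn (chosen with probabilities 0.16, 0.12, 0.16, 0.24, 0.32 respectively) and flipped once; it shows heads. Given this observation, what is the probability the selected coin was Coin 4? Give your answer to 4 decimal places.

Tabulate prior·likelihood by source: [1] prior 0.16, lik 0.27, product 0.04320; [2] prior 0.12, lik 0.39, product 0.04680; [3] prior 0.16, lik 0.26, product 0.04160; [4] prior 0.24, lik 0.54, product 0.1296; [5] prior 0.32, lik 0.71, product 0.2272.
Normalizing constant = 0.48840; the posterior for Coin 4 is its product over the sum, 0.1296/0.48840 = 0.2654.

Posterior probability ≈ 0.2654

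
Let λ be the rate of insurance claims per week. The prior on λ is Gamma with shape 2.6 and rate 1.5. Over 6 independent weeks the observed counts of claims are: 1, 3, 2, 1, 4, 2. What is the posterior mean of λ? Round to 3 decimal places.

The Poisson likelihood adds the total count to the shape and the number of exposure periods to the rate. Here ∑xᵢ = 13 and n = 6, so shape 2.6→15.6 and rate 1.5→7.5.
E[λ | data] = 15.6/7.5 = 2.080.

Posterior mean ≈ 2.080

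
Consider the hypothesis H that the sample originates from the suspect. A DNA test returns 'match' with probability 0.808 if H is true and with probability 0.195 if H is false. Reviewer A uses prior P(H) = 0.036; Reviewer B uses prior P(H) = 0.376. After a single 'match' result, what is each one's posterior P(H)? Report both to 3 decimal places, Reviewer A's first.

P('+'|H) = 0.808, P('+'|¬H) = 0.195.
Reviewer A: numerator 0.808·0.036 = 0.029088; evidence = 0.029088+0.195·0.964 = 0.21707; posterior = 0.134.
Reviewer B: numerator 0.808·0.376 = 0.30381; evidence = 0.30381+0.195·0.624 = 0.42549; posterior = 0.714.

Reviewer A: 0.134; Reviewer B: 0.714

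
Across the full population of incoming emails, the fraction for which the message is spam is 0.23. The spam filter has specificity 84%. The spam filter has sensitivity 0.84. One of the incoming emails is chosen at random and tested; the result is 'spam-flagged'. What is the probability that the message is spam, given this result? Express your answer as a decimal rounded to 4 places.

Let H be the event that the message is spam. P(H) = 0.23, so P(¬H) = 0.77. With E the 'spam-flagged' result, P(E|H) = 0.84 and P(E|¬H) = 0.16.
P(E) = 0.84·0.23 + 0.16·0.77 = 0.19320 + 0.12320 = 0.31640.
By Bayes' theorem, P(H|E) = 0.19320 / 0.31640 = 0.6106.

P(H | E) ≈ 0.6106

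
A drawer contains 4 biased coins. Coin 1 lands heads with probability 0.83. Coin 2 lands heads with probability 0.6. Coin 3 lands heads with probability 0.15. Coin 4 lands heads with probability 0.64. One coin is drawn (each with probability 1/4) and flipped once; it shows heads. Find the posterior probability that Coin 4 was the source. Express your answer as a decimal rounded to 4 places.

Posterior probability ≈ 0.2883

Tabulate prior·likelihood by source: [1] prior 0.25, lik 0.83, product 0.2075; [2] prior 0.25, lik 0.6, product 0.1500; [3] prior 0.25, lik 0.15, product 0.03750; [4] prior 0.25, lik 0.64, product 0.1600.
Normalizing constant = 0.55500; the posterior for Coin 4 is its product over the sum, 0.1600/0.55500 = 0.2883.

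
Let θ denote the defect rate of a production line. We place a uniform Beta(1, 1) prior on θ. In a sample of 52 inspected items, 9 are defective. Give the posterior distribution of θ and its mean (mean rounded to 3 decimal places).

The binomial likelihood is conjugate to the Beta prior: with 9 successes and 43 failures, the posterior is Beta(1+9, 1+43) = Beta(10, 44).
E[θ | data] = 10/(10+44) = 0.185.

Posterior: Beta(10, 44); mean ≈ 0.185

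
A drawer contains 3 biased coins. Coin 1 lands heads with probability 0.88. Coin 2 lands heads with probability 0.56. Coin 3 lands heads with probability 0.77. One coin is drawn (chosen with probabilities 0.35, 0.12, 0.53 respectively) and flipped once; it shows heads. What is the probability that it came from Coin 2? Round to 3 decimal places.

P(heads|C1) = 0.88; P(heads|C2) = 0.56; P(heads|C3) = 0.77.
Prior × likelihood for each source: 0.35·0.88=0.3080, 0.12·0.56=0.06720, 0.53·0.77=0.4081. Summing gives P(heads) = 0.78330.
P(Coin 2 | heads) = 0.06720 / 0.78330 = 0.086.

Posterior probability ≈ 0.086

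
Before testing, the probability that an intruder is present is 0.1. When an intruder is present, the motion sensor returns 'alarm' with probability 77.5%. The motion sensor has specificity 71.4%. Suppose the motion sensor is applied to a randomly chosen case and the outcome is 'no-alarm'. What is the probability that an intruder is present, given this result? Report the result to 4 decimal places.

P(H | E) ≈ 0.0338

Write H for 'an intruder is present'. Prior odds H:¬H = 0.1/0.9 = 0.11111. For the 'no-alarm' outcome, the likelihood ratio is 0.225/0.714 = 0.31513.
Posterior odds = 0.11111 × 0.31513 = 0.035014, so P(H|E) = 0.035014/(1+0.035014) = 0.0338.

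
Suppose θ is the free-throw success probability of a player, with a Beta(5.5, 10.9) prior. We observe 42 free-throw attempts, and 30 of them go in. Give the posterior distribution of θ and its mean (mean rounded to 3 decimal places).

Posterior: Beta(35.5, 22.9); mean ≈ 0.608

Observing 30 successes and 12 failures updates Beta(5.5, 10.9) by adding the success and failure counts to the two shape parameters: α = 5.5+30 = 35.5, β = 10.9+12 = 22.9.
E[θ | data] = 35.5/(35.5+22.9) = 0.608.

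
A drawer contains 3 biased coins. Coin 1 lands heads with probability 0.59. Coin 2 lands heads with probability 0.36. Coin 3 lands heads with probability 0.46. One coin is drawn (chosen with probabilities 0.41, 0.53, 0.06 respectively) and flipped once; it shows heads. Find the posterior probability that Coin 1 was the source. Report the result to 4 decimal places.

P(heads|C1) = 0.59; P(heads|C2) = 0.36; P(heads|C3) = 0.46.
Prior × likelihood for each source: 0.41·0.59=0.2419, 0.53·0.36=0.1908, 0.06·0.46=0.02760. Summing gives P(heads) = 0.46030.
P(Coin 1 | heads) = 0.2419 / 0.46030 = 0.5255.

Posterior probability ≈ 0.5255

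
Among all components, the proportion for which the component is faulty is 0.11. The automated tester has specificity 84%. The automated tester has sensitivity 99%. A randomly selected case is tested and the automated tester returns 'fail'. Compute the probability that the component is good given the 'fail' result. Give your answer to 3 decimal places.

P(¬H | E) ≈ 0.567

Write H for 'the component is faulty'. Prior odds H:¬H = 0.11/0.89 = 0.12360. For the 'fail' outcome, the likelihood ratio is 0.99/0.16 = 6.1875.
Posterior odds = 0.12360 × 6.1875 = 0.76475, so P(H|E) = 0.76475/(1+0.76475) = 0.433. Then P(¬H|E) = 1 − 0.433 = 0.567.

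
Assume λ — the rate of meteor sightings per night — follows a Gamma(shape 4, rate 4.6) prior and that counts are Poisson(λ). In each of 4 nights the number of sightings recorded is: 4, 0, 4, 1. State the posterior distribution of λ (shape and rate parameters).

Posterior: Gamma(shape=13, rate=8.6)

Total count ∑xᵢ = 9 over n = 4 nights.
Gamma is conjugate to the Poisson likelihood: posterior is Gamma(shape = 4+9 = 13, rate = 4.6+4 = 8.6).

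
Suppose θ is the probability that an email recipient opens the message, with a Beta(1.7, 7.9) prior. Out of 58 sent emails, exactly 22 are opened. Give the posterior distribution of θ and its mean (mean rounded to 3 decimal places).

Observing 22 successes and 36 failures updates Beta(1.7, 7.9) by adding the success and failure counts to the two shape parameters: α = 1.7+22 = 23.7, β = 7.9+36 = 43.9.
Posterior mean = α/(α+β) = 23.7/67.6 = 0.351.

Posterior: Beta(23.7, 43.9); mean ≈ 0.351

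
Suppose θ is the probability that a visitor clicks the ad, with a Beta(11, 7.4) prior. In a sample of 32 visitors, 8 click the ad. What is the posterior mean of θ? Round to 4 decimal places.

Posterior mean ≈ 0.3770

The binomial likelihood is conjugate to the Beta prior: with 8 successes and 24 failures, the posterior is Beta(11+8, 7.4+24) = Beta(19, 31.4).
E[θ | data] = 19/(19+31.4) = 0.3770.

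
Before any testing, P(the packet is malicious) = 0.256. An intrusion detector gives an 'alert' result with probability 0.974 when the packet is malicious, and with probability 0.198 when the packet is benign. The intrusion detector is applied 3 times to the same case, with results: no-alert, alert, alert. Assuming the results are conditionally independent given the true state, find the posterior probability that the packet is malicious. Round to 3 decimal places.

With H the event that the packet is malicious, the joint likelihood of the observed sequence is P(data|H) = 0.026·0.974·0.974 = 0.024666 and P(data|¬H) = 0.802·0.198·0.198 = 0.031442.
Bayes: P(H|data) = 0.256·0.024666 / (0.256·0.024666 + 0.744·0.031442) = 0.0063144/0.029707 = 0.2126.

Posterior P(H) ≈ 0.213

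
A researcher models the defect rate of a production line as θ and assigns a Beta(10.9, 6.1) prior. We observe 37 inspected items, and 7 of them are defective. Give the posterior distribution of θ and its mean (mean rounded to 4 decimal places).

Posterior: Beta(17.9, 36.1); mean ≈ 0.3315

Observing 7 successes and 30 failures updates Beta(10.9, 6.1) by adding the success and failure counts to the two shape parameters: α = 10.9+7 = 17.9, β = 6.1+30 = 36.1.
E[θ | data] = 17.9/(17.9+36.1) = 0.3315.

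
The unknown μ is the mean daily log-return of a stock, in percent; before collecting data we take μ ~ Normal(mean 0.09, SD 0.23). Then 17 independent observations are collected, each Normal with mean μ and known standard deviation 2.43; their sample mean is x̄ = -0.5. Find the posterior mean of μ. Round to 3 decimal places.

Posterior mean ≈ 0.012

Prior precision 1/τ₀² = 1/0.23² = 18.9036; data precision n/σ² = 17/2.43² = 2.87896.
Posterior precision = 18.9036 + 2.87896 = 21.7826.
Posterior mean = (18.9036·0.09 + 2.87896·-0.5) / 21.7826 = 0.012.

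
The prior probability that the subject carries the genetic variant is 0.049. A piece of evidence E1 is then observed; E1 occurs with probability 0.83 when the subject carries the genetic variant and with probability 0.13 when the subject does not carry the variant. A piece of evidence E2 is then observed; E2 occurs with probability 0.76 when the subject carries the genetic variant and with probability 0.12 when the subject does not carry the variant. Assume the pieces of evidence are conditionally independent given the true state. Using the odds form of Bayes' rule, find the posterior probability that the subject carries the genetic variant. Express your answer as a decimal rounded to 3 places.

Prior odds = 0.049/(1−0.049) = 0.051525.
Likelihood ratio for E1 = 0.83/0.13 = 6.3846.
Likelihood ratio for E2 = 0.76/0.12 = 6.3333.
Posterior odds = prior odds × LR₁ × LR₂ = 2.0834.
Posterior probability = odds/(1+odds) = 2.0834/3.0834 = 0.676.

Posterior probability ≈ 0.676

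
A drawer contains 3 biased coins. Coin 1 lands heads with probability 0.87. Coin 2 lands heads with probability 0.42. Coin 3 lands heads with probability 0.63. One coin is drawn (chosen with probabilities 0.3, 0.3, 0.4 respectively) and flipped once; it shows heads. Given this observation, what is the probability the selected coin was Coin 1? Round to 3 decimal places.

Posterior probability ≈ 0.408

Tabulate prior·likelihood by source: [1] prior 0.3, lik 0.87, product 0.2610; [2] prior 0.3, lik 0.42, product 0.1260; [3] prior 0.4, lik 0.63, product 0.2520.
Normalizing constant = 0.63900; the posterior for Coin 1 is its product over the sum, 0.2610/0.63900 = 0.408.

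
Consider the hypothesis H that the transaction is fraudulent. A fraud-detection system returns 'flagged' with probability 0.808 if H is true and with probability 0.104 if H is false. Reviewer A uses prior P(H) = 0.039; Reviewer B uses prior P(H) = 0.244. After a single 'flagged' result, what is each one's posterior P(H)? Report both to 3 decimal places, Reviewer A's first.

The likelihood ratio for a 'flagged' result is 0.808/0.104 = 7.7692.
Reviewer A: prior odds 0.039/0.961 = 0.040583; posterior odds 0.31530; posterior probability 0.240.
Reviewer B: prior odds 0.244/0.756 = 0.32275; posterior odds 2.5075; posterior probability 0.715.

Reviewer A: 0.240; Reviewer B: 0.715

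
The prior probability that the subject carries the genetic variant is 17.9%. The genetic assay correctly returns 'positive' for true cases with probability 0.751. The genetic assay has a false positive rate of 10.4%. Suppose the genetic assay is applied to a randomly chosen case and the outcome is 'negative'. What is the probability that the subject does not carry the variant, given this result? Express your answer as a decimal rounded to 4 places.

P(¬H | E) ≈ 0.9429

Write H for 'the subject carries the genetic variant'. Prior odds H:¬H = 0.179/0.821 = 0.21803. For the 'negative' outcome, the likelihood ratio is 0.249/0.896 = 0.27790.
Posterior odds = 0.21803 × 0.27790 = 0.060590, so P(H|E) = 0.060590/(1+0.060590) = 0.0571. Then P(¬H|E) = 1 − 0.0571 = 0.9429.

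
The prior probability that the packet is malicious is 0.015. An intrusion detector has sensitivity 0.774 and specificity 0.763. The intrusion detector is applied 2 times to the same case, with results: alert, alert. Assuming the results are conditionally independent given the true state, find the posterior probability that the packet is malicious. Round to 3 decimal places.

Let H be the event that the packet is malicious; start with P(H) = 0.015. P('alert'|H) = 0.774, P('alert'|¬H) = 0.237.
Update on result 1 ('alert'): P(H) ← 0.774·0.0150 / (0.774·0.0150 + 0.237·0.9850) = 0.011610/0.24505 = 0.0474.
Update on result 2 ('alert'): P(H) ← 0.774·0.0474 / (0.774·0.0474 + 0.237·0.9526) = 0.036670/0.26244 = 0.1397.

Posterior P(H) ≈ 0.140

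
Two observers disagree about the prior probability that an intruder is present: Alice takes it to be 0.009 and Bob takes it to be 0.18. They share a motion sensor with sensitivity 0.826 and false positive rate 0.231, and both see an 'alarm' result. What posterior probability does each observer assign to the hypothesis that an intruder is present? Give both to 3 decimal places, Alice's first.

The likelihood ratio for an 'alarm' result is 0.826/0.231 = 3.5758.
Alice: prior odds 0.009/0.991 = 0.0090817; posterior odds 0.032474; posterior probability 0.031.
Bob: prior odds 0.18/0.82 = 0.21951; posterior odds 0.78492; posterior probability 0.440.

Alice: 0.031; Bob: 0.440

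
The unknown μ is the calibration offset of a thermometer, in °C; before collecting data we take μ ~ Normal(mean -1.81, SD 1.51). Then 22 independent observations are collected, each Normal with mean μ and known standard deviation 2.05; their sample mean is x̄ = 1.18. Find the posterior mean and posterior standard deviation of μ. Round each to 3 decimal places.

Posterior mean ≈ 0.949; posterior SD ≈ 0.420

With known σ, the Normal prior is conjugate. Weight on the data is w = (n/σ²)/(n/σ² + 1/τ₀²) = 5.23498/(5.23498+0.438577) = 0.92270.
Posterior mean = w·x̄ + (1−w)·μ₀ = 0.92270·1.18 + 0.077302·-1.81 = 0.949. Posterior variance = 1/(5.23498+0.438577) = 0.176256, so SD = 0.420.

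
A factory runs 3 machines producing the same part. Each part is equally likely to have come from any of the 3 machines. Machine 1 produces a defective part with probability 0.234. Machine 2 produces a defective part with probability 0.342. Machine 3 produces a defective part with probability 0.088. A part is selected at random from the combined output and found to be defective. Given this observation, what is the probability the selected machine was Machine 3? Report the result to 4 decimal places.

Tabulate prior·likelihood by source: [1] prior 0.333333, lik 0.234, product 0.07800; [2] prior 0.333333, lik 0.342, product 0.1140; [3] prior 0.333333, lik 0.088, product 0.02933.
Normalizing constant = 0.22133; the posterior for Machine 3 is its product over the sum, 0.02933/0.22133 = 0.1325.

Posterior probability ≈ 0.1325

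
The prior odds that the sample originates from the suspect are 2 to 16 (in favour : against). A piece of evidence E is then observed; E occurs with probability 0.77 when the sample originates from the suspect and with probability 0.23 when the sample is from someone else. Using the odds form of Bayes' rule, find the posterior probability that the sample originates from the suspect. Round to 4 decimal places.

Prior odds = 2/16 = 0.12500. In log-odds, ln(0.12500) = -2.0794.
Add log likelihood ratio: ln(3.3478) = 1.2083.
Posterior log-odds = -0.87113, so posterior odds = exp(-0.87113) = 0.41848. Converting, P(H|E) = 0.41848/1.4185 = 0.2950.

Posterior probability ≈ 0.2950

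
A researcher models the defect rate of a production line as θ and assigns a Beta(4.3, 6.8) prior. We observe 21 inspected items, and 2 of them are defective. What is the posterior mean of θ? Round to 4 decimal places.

Posterior mean ≈ 0.1963

The binomial likelihood is conjugate to the Beta prior: with 2 successes and 19 failures, the posterior is Beta(4.3+2, 6.8+19) = Beta(6.3, 25.8).
Posterior mean = α/(α+β) = 6.3/32.1 = 0.1963.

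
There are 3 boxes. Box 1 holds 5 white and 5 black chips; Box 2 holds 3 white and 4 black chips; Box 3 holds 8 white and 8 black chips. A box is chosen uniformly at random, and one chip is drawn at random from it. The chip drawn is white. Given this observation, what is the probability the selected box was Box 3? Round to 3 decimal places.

Posterior probability ≈ 0.350

Tabulate prior·likelihood by source: [1] prior 0.333333, lik 0.5, product 0.1667; [2] prior 0.333333, lik 0.4286, product 0.1429; [3] prior 0.333333, lik 0.5, product 0.1667.
Normalizing constant = 0.47619; the posterior for Box 3 is its product over the sum, 0.1667/0.47619 = 0.350.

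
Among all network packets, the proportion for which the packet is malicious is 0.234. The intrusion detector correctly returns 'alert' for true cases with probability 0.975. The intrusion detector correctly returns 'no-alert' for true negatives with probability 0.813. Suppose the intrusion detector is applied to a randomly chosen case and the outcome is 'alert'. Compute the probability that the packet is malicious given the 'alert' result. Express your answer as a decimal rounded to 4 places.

P(H | E) ≈ 0.6143

Write H for 'the packet is malicious'. Prior odds H:¬H = 0.234/0.766 = 0.30548. For the 'alert' outcome, the likelihood ratio is 0.975/0.187 = 5.2139.
Posterior odds = 0.30548 × 5.2139 = 1.5928, so P(H|E) = 1.5928/(1+1.5928) = 0.6143.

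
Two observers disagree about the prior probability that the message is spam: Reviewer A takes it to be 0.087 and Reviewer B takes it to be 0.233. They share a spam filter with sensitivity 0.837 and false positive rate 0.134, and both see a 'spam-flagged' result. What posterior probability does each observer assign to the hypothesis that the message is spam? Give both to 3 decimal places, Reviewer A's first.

Reviewer A: 0.373; Reviewer B: 0.655

The likelihood ratio for a 'spam-flagged' result is 0.837/0.134 = 6.2463.
Reviewer A: prior odds 0.087/0.913 = 0.095290; posterior odds 0.59521; posterior probability 0.373.
Reviewer B: prior odds 0.233/0.767 = 0.30378; posterior odds 1.8975; posterior probability 0.655.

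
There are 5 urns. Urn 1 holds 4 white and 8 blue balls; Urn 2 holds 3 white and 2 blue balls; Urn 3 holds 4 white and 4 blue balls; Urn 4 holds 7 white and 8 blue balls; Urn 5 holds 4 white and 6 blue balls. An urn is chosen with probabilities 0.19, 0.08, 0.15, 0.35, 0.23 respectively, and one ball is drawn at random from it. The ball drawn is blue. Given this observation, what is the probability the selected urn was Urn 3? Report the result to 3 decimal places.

Posterior probability ≈ 0.134

P(blue|Urn 1) = 0.6667; P(blue|Urn 2) = 0.4; P(blue|Urn 3) = 0.5; P(blue|Urn 4) = 0.5333; P(blue|Urn 5) = 0.6.
Prior × likelihood for each source: 0.19·0.6667=0.1267, 0.08·0.4=0.03200, 0.15·0.5=0.07500, 0.35·0.5333=0.1867, 0.23·0.6=0.1380. Summing gives P(blue) = 0.55833.
P(Urn 3 | blue) = 0.07500 / 0.55833 = 0.134.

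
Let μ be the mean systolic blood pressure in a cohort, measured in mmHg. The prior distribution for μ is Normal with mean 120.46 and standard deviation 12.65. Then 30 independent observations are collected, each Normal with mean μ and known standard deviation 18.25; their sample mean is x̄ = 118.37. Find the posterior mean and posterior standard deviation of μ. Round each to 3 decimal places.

Prior precision 1/τ₀² = 1/12.65² = 0.00624912; data precision n/σ² = 30/18.25² = 0.0900732.
Posterior precision = 0.00624912 + 0.0900732 = 0.0963223, giving posterior SD = 1/√0.0963223 = 3.222.
Posterior mean = (0.00624912·120.46 + 0.0900732·118.37) / 0.0963223 = 118.506.

Posterior mean ≈ 118.506; posterior SD ≈ 3.222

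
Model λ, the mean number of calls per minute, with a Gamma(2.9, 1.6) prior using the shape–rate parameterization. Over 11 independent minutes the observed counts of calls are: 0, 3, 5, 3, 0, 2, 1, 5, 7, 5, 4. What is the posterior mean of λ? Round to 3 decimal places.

Posterior mean ≈ 3.008

The Poisson likelihood adds the total count to the shape and the number of exposure periods to the rate. Here ∑xᵢ = 35 and n = 11, so shape 2.9→37.9 and rate 1.6→12.6.
E[λ | data] = 37.9/12.6 = 3.008.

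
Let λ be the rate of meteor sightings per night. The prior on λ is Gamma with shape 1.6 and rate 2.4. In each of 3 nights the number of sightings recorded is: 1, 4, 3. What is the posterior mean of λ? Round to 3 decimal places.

Total count ∑xᵢ = 8 over n = 3 nights.
Gamma is conjugate to the Poisson likelihood: posterior is Gamma(shape = 1.6+8 = 9.6, rate = 2.4+3 = 5.4).
Posterior mean = shape/rate = 9.6/5.4 = 1.778.

Posterior mean ≈ 1.778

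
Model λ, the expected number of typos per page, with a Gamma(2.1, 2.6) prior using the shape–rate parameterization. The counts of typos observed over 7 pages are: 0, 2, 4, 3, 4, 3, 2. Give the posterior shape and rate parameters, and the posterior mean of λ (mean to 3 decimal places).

Posterior: Gamma(shape=20.1, rate=9.6); mean ≈ 2.094

Total count ∑xᵢ = 18 over n = 7 pages.
Gamma is conjugate to the Poisson likelihood: posterior is Gamma(shape = 2.1+18 = 20.1, rate = 2.6+7 = 9.6).
Posterior mean = shape/rate = 20.1/9.6 = 2.094.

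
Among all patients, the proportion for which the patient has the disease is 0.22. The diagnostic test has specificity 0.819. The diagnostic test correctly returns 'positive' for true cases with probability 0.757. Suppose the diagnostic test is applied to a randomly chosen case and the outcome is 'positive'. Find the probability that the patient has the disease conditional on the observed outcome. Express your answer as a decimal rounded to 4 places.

Write H for 'the patient has the disease'. Prior odds H:¬H = 0.22/0.78 = 0.28205. For the 'positive' outcome, the likelihood ratio is 0.757/0.181 = 4.1823.
Posterior odds = 0.28205 × 4.1823 = 1.1796, so P(H|E) = 1.1796/(1+1.1796) = 0.5412.

P(H | E) ≈ 0.5412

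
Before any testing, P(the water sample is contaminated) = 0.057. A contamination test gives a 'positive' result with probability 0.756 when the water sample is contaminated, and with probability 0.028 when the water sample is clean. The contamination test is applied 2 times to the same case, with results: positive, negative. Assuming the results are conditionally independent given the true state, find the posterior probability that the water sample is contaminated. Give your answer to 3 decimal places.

Posterior P(H) ≈ 0.291

Let H be the event that the water sample is contaminated; start with P(H) = 0.057. P('positive'|H) = 0.756, P('positive'|¬H) = 0.028.
Update on result 1 ('positive'): P(H) ← 0.756·0.0570 / (0.756·0.0570 + 0.028·0.9430) = 0.043092/0.069496 = 0.6201.
Update on result 2 ('negative'): P(H) ← 0.244·0.6201 / (0.244·0.6201 + 0.972·0.3799) = 0.15130/0.52059 = 0.2906.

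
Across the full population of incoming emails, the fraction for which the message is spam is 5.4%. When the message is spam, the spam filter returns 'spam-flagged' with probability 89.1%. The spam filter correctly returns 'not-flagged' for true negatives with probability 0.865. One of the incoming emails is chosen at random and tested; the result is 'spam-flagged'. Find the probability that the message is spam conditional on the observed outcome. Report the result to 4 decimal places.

Write H for 'the message is spam'. Prior odds H:¬H = 0.054/0.946 = 0.057082. For the 'spam-flagged' outcome, the likelihood ratio is 0.891/0.135 = 6.6000.
Posterior odds = 0.057082 × 6.6000 = 0.37674, so P(H|E) = 0.37674/(1+0.37674) = 0.2736.

P(H | E) ≈ 0.2736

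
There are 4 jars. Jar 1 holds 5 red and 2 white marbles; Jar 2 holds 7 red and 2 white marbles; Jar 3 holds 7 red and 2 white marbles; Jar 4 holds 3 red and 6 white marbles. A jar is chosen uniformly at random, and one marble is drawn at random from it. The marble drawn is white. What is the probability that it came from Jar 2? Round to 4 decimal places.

P(white|Jar 1) = 0.2857; P(white|Jar 2) = 0.2222; P(white|Jar 3) = 0.2222; P(white|Jar 4) = 0.6667.
Prior × likelihood for each source: 0.25·0.2857=0.07143, 0.25·0.2222=0.05556, 0.25·0.2222=0.05556, 0.25·0.6667=0.1667. Summing gives P(white) = 0.34921.
P(Jar 2 | white) = 0.05556 / 0.34921 = 0.1591.

Posterior probability ≈ 0.1591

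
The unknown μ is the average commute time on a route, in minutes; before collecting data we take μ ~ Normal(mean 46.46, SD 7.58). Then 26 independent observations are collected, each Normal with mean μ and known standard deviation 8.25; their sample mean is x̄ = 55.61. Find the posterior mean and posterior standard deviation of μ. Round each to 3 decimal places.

Posterior mean ≈ 55.211; posterior SD ≈ 1.582

With known σ, the Normal prior is conjugate. Weight on the data is w = (n/σ²)/(n/σ² + 1/τ₀²) = 0.382002/(0.382002+0.0174045) = 0.95642.
Posterior mean = w·x̄ + (1−w)·μ₀ = 0.95642·55.61 + 0.043576·46.46 = 55.211. Posterior variance = 1/(0.382002+0.0174045) = 2.50372, so SD = 1.582.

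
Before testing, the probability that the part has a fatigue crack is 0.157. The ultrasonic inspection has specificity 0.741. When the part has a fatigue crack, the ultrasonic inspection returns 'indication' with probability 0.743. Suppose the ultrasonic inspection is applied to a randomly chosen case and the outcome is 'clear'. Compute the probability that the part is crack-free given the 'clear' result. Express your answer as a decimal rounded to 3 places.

Write H for 'the part has a fatigue crack'. Prior odds H:¬H = 0.157/0.843 = 0.18624. For the 'clear' outcome, the likelihood ratio is 0.257/0.741 = 0.34683.
Posterior odds = 0.18624 × 0.34683 = 0.064593, so P(H|E) = 0.064593/(1+0.064593) = 0.061. Then P(¬H|E) = 1 − 0.061 = 0.939.

P(¬H | E) ≈ 0.939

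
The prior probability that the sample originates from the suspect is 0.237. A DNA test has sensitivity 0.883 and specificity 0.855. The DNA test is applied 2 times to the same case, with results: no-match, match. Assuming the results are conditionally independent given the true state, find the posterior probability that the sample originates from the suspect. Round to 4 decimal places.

With H the event that the sample originates from the suspect, the joint likelihood of the observed sequence is P(data|H) = 0.117·0.883 = 0.10331 and P(data|¬H) = 0.855·0.145 = 0.12397.
Bayes: P(H|data) = 0.237·0.10331 / (0.237·0.10331 + 0.763·0.12397) = 0.024485/0.11908 = 0.2056.

Posterior P(H) ≈ 0.2056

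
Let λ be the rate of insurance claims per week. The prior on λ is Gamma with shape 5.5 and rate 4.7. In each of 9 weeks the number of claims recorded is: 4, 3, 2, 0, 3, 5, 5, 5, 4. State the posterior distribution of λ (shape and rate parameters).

Posterior: Gamma(shape=36.5, rate=13.7)

The Poisson likelihood adds the total count to the shape and the number of exposure periods to the rate. Here ∑xᵢ = 31 and n = 9, so shape 5.5→36.5 and rate 4.7→13.7.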